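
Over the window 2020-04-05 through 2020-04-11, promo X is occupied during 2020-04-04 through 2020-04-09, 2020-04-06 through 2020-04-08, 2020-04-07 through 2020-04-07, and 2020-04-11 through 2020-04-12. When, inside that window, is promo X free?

2020-04-10 through 2020-04-10

Covered (merged): 2020-04-04 through 2020-04-09, 2020-04-11 through 2020-04-12.
Gaps within 2020-04-05 through 2020-04-11: 2020-04-10 through 2020-04-10.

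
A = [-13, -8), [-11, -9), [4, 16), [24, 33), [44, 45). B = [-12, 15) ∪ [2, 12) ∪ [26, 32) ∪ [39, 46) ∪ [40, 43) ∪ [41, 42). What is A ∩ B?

[-12, -8) ∪ [4, 15) ∪ [26, 32) ∪ [44, 45)

Merge the first list: [-13, -8), [4, 16), [24, 33), [44, 45).
Merge the second list: [-12, 15), [26, 32), [39, 46).
[-13, -8) meets the second set on [-12, -8).
[4, 16) meets the second set on [4, 15).
[24, 33) meets the second set on [26, 32).
[44, 45) meets the second set on [44, 45).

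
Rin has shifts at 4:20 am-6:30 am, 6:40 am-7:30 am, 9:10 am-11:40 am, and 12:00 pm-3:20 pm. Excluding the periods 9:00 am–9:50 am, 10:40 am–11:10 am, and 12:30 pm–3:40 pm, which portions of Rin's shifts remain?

4:20 am-6:30 am is untouched.
6:40 am-7:30 am is untouched.
9:10 am-11:40 am with B removed leaves 9:50 am-10:40 am, 11:10 am-11:40 am.
12:00 pm-3:20 pm with B removed leaves 12:00 pm-12:30 pm.

4:20 am-6:30 am, 6:40 am-7:30 am, 9:50 am-10:40 am, 11:10 am-11:40 am, 12:00 pm-12:30 pm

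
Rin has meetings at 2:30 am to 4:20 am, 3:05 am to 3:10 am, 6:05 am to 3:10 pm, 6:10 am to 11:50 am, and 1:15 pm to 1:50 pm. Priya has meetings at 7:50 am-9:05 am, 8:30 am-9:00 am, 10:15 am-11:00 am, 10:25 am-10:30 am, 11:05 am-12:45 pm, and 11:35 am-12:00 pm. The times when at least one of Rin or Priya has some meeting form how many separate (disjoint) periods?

A, merged: 2:30 am–4:20 am, 6:05 am–3:10 pm.
B, merged: 7:50 am–9:05 am, 10:15 am–11:00 am, 11:05 am–12:45 pm.
A ∪ B = 2:30 am–4:20 am, 6:05 am–3:10 pm.
That is 2 disjoint pieces.

2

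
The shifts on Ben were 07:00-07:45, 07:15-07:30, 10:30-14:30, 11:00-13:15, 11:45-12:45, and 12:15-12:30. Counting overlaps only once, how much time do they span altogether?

Merged: 07:00–07:45, 10:30–14:30.
Lengths: 45 min + 4 h = 4 h 45 min.

4 h 45 min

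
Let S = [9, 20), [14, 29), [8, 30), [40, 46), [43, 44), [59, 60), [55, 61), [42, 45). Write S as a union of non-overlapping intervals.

Sort by start: [8, 30), [9, 20), [14, 29), [40, 46), [42, 45), [43, 44), [55, 61), [59, 60).
[9, 20) overlaps/touches [8, 30) → extend to [8, 30).
[14, 29) overlaps/touches [8, 30) → extend to [8, 30).
[40, 46) is disjoint → start new block.
[42, 45) overlaps/touches [40, 46) → extend to [40, 46).
[43, 44) overlaps/touches [40, 46) → extend to [40, 46).
[55, 61) is disjoint → start new block.
[59, 60) overlaps/touches [55, 61) → extend to [55, 61).

[8, 30) ∪ [40, 46) ∪ [55, 61)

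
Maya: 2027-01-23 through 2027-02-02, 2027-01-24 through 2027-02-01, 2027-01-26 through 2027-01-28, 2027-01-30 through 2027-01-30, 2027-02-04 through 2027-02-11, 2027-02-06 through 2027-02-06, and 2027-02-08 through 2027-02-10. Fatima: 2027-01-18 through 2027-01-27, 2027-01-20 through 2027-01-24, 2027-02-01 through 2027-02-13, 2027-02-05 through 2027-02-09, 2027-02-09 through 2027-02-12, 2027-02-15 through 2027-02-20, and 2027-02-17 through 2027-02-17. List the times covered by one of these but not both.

2027-01-18 through 2027-01-22, 2027-01-28 through 2027-01-31, 2027-02-03 through 2027-02-03, 2027-02-12 through 2027-02-13, 2027-02-15 through 2027-02-20

A, merged: 2027-01-23 through 2027-02-02, 2027-02-04 through 2027-02-11.
B, merged: 2027-01-18 through 2027-01-27, 2027-02-01 through 2027-02-13, 2027-02-15 through 2027-02-20.
A \ B = 2027-01-28 through 2027-01-31.
B \ A = 2027-01-18 through 2027-01-22, 2027-02-03 through 2027-02-03, 2027-02-12 through 2027-02-13, 2027-02-15 through 2027-02-20.
Union of the two gives the symmetric difference.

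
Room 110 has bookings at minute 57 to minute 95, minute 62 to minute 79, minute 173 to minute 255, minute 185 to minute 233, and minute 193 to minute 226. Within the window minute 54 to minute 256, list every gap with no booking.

minute 54 to minute 57, minute 95 to minute 173, minute 255 to minute 256

Covered (merged): minute 57 to minute 95, minute 173 to minute 255.
Uncovered inside minute 54 to minute 256: minute 54 to minute 57, minute 95 to minute 173, minute 255 to minute 256.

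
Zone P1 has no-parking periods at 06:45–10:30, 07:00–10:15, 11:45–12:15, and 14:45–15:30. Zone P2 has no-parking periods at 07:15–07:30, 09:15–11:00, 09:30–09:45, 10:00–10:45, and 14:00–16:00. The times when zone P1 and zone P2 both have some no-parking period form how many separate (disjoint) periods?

Merge the first list: 06:45–10:30, 11:45–12:15, 14:45–15:30.
Merge the second list: 07:15–07:30, 09:15–11:00, 14:00–16:00.
A ∩ B = 07:15–07:30, 09:15–10:30, 14:45–15:30.
That is 3 disjoint pieces.

3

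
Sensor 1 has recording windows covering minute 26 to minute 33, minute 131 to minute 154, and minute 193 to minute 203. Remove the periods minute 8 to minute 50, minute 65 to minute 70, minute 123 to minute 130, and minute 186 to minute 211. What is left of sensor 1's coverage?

minute 131 to minute 154

minute 26 to minute 33 lies entirely inside B → drops out.
minute 131 to minute 154 is untouched.
minute 193 to minute 203 lies entirely inside B → drops out.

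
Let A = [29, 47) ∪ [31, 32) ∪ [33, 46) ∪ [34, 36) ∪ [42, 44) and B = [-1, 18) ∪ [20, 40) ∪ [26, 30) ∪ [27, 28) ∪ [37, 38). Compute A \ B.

[40, 47)

First set merges to [29, 47).
Second set merges to [-1, 18), [20, 40).
[29, 47) with B removed leaves [40, 47).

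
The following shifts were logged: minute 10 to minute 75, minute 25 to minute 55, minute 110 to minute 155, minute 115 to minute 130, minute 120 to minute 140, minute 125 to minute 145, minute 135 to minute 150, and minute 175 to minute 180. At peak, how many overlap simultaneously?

4

At minute 125, 4 of the intervals are simultaneously active.
No point has more.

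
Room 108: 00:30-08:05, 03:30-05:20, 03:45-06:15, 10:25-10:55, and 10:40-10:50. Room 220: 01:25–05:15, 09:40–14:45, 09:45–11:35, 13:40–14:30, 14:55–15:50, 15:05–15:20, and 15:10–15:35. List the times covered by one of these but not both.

A, merged: 00:30–08:05, 10:25–10:55.
B, merged: 01:25–05:15, 09:40–14:45, 14:55–15:50.
A but not B: 00:30–01:25, 05:15–08:05.
B but not A: 09:40–10:25, 10:55–14:45, 14:55–15:50.
Combining gives A △ B.

00:30–01:25, 05:15–08:05, 09:40–10:25, 10:55–14:45, 14:55–15:50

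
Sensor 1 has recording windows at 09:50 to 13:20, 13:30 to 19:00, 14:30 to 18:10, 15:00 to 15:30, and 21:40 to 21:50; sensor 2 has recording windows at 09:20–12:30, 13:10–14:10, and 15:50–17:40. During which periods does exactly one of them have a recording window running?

09:20–09:50, 12:30–13:10, 13:20–13:30, 14:10–15:50, 17:40–19:00, 21:40–21:50

First set merges to 09:50–13:20, 13:30–19:00, 21:40–21:50.
A \ B = 12:30–13:10, 14:10–15:50, 17:40–19:00, 21:40–21:50.
B \ A = 09:20–09:50, 13:20–13:30.
Union of the two gives the symmetric difference.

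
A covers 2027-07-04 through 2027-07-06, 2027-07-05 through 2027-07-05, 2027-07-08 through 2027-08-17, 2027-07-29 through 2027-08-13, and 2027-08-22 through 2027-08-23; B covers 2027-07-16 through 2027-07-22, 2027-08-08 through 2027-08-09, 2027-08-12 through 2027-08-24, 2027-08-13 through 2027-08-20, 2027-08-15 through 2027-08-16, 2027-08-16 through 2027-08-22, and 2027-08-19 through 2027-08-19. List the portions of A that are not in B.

2027-07-04 through 2027-07-06, 2027-07-08 through 2027-07-15, 2027-07-23 through 2027-08-07, 2027-08-10 through 2027-08-11

First set merges to 2027-07-04 through 2027-07-06, 2027-07-08 through 2027-08-17, 2027-08-22 through 2027-08-23.
Second set merges to 2027-07-16 through 2027-07-22, 2027-08-08 through 2027-08-09, 2027-08-12 through 2027-08-24.
2027-07-04 through 2027-07-06 is untouched.
2027-07-08 through 2027-08-17 with B removed leaves 2027-07-08 through 2027-07-15, 2027-07-23 through 2027-08-07, 2027-08-10 through 2027-08-11.
2027-08-22 through 2027-08-23 lies entirely inside B → drops out.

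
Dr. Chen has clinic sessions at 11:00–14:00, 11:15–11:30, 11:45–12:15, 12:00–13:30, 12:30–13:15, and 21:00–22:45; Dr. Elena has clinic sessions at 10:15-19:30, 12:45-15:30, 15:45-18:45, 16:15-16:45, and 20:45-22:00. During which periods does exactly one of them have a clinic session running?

First set merges to 11:00-14:00, 21:00-22:45.
Second set merges to 10:15-19:30, 20:45-22:00.
Only in the first: 22:00-22:45.
Only in the second: 10:15-11:00, 14:00-19:30, 20:45-21:00.
Together these are the periods covered by exactly one.

10:15-11:00, 14:00-19:30, 20:45-21:00, 22:00-22:45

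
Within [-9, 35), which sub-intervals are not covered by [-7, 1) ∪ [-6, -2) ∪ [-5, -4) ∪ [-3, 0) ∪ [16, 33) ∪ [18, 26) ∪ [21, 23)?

Covered (merged): [-7, 1), [16, 33).
Uncovered inside [-9, 35): [-9, -7), [1, 16), [33, 35).

[-9, -7) ∪ [1, 16) ∪ [33, 35)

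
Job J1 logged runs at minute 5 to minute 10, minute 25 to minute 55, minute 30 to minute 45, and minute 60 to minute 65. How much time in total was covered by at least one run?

40 minutes

Merged: minute 5 to minute 10, minute 25 to minute 55, minute 60 to minute 65.
Lengths: 5 minutes + 30 minutes + 5 minutes = 40 minutes.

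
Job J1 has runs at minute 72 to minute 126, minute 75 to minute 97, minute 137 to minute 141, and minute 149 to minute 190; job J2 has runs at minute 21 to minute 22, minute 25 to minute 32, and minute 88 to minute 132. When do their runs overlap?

minute 88 to minute 126

A, merged: minute 72 to minute 126, minute 137 to minute 141, minute 149 to minute 190.
minute 72 to minute 126 overlaps B on minute 88 to minute 126.
minute 137 to minute 141 falls entirely outside B.
minute 149 to minute 190 falls entirely outside B.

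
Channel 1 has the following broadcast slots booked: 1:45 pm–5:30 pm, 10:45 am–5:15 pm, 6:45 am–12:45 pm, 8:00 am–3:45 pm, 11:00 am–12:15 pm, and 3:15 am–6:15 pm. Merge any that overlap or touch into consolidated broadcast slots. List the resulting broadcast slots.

Sort by start: 3:15 am-6:15 pm, 6:45 am-12:45 pm, 8:00 am-3:45 pm, 10:45 am-5:15 pm, 11:00 am-12:15 pm, 1:45 pm-5:30 pm.
6:45 am-12:45 pm overlaps/touches 3:15 am-6:15 pm → extend to 3:15 am-6:15 pm.
8:00 am-3:45 pm overlaps/touches 3:15 am-6:15 pm → extend to 3:15 am-6:15 pm.
10:45 am-5:15 pm overlaps/touches 3:15 am-6:15 pm → extend to 3:15 am-6:15 pm.
11:00 am-12:15 pm overlaps/touches 3:15 am-6:15 pm → extend to 3:15 am-6:15 pm.
1:45 pm-5:30 pm overlaps/touches 3:15 am-6:15 pm → extend to 3:15 am-6:15 pm.

3:15 am-6:15 pm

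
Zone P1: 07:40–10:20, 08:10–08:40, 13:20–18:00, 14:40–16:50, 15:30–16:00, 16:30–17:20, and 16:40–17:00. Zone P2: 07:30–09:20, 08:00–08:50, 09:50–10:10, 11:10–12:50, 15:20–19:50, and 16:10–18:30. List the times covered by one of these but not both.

A, merged: 07:40–10:20, 13:20–18:00.
B, merged: 07:30–09:20, 09:50–10:10, 11:10–12:50, 15:20–19:50.
Only in the first: 09:20–09:50, 10:10–10:20, 13:20–15:20.
Only in the second: 07:30–07:40, 11:10–12:50, 18:00–19:50.
Together these are the periods covered by exactly one.

07:30–07:40, 09:20–09:50, 10:10–10:20, 11:10–12:50, 13:20–15:20, 18:00–19:50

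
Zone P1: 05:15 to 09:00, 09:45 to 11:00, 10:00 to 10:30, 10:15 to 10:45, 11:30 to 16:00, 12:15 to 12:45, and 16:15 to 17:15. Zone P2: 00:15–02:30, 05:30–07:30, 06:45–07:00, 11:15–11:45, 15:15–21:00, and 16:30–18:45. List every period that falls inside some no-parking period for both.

05:30-07:30, 11:30-11:45, 15:15-16:00, 16:15-17:15

A, merged: 05:15-09:00, 09:45-11:00, 11:30-16:00, 16:15-17:15.
B, merged: 00:15-02:30, 05:30-07:30, 11:15-11:45, 15:15-21:00.
05:15-09:00 meets the second set on 05:30-07:30.
09:45-11:00: no overlap with the second set.
11:30-16:00 meets the second set on 11:30-11:45, 15:15-16:00.
16:15-17:15 meets the second set on 16:15-17:15.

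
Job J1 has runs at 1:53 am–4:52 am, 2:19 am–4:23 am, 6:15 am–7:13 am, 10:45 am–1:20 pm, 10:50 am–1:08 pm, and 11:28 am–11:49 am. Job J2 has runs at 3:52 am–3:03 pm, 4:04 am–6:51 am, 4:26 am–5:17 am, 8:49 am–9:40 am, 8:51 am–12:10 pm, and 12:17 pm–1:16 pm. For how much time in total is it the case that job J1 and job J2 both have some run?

4 h 33 min

First set merges to 1:53 am-4:52 am, 6:15 am-7:13 am, 10:45 am-1:20 pm.
Second set merges to 3:52 am-3:03 pm.
A ∩ B = 3:52 am-4:52 am, 6:15 am-7:13 am, 10:45 am-1:20 pm.
Total: 1 h + 58 min + 2 h 35 min = 4 h 33 min.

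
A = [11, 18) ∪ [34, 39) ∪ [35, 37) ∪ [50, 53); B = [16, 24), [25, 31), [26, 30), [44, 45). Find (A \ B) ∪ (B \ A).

[11, 16) ∪ [18, 24) ∪ [25, 31) ∪ [34, 39) ∪ [44, 45) ∪ [50, 53)

Merge the first list: [11, 18), [34, 39), [50, 53).
Merge the second list: [16, 24), [25, 31), [44, 45).
Only in the first: [11, 16), [34, 39), [50, 53).
Only in the second: [18, 24), [25, 31), [44, 45).
Together these are the periods covered by exactly one.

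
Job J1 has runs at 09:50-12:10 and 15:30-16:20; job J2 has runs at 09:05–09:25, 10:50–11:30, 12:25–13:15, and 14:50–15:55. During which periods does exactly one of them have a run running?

A but not B: 09:50-10:50, 11:30-12:10, 15:55-16:20.
B but not A: 09:05-09:25, 12:25-13:15, 14:50-15:30.
Combining gives A △ B.

09:05-09:25, 09:50-10:50, 11:30-12:10, 12:25-13:15, 14:50-15:30, 15:55-16:20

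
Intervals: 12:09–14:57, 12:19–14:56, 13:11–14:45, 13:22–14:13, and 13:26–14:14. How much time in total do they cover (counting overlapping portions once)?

Merged: 12:09–14:57.
Length: 2 h 48 min.

2 h 48 min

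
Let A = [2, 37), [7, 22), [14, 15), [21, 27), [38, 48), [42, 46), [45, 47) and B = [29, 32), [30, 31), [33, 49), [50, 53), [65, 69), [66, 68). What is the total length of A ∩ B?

A, merged: [2, 37), [38, 48).
B, merged: [29, 32), [33, 49), [50, 53), [65, 69).
A ∩ B = [29, 32), [33, 37), [38, 48).
Total: 3 + 4 + 10 = 17.

17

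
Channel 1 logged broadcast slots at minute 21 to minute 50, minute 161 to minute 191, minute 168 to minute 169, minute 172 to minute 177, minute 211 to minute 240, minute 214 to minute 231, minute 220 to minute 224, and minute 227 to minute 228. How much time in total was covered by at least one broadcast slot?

Merged: minute 21 to minute 50, minute 161 to minute 191, minute 211 to minute 240.
Lengths: 29 minutes + 30 minutes + 29 minutes = 88 minutes.

88 minutes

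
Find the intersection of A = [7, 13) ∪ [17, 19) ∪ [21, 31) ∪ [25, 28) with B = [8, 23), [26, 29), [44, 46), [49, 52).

Merge the first list: [7, 13), [17, 19), [21, 31).
[7, 13) overlaps B on [8, 13).
[17, 19) overlaps B on [17, 19).
[21, 31) overlaps B on [21, 23), [26, 29).

[8, 13) ∪ [17, 19) ∪ [21, 23) ∪ [26, 29)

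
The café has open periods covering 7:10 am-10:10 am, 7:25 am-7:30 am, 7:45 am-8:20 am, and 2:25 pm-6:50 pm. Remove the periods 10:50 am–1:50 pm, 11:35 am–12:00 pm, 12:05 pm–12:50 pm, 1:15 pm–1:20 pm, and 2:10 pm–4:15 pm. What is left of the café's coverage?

7:10 am–10:10 am, 4:15 pm–6:50 pm

Merge the first list: 7:10 am–10:10 am, 2:25 pm–6:50 pm.
Merge the second list: 10:50 am–1:50 pm, 2:10 pm–4:15 pm.
7:10 am–10:10 am: nothing removed.
2:25 pm–6:50 pm \ B = 4:15 pm–6:50 pm.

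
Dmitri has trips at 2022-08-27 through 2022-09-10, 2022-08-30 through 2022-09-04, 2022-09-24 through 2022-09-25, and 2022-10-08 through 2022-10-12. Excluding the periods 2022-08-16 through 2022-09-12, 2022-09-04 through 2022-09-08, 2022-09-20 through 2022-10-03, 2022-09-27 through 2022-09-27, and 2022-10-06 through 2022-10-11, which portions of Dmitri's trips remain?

2022-10-12 through 2022-10-12

First set merges to 2022-08-27 through 2022-09-10, 2022-09-24 through 2022-09-25, 2022-10-08 through 2022-10-12.
Second set merges to 2022-08-16 through 2022-09-12, 2022-09-20 through 2022-10-03, 2022-10-06 through 2022-10-11.
2022-08-27 through 2022-09-10 lies entirely inside B → drops out.
2022-09-24 through 2022-09-25 lies entirely inside B → drops out.
2022-10-08 through 2022-10-12 with B removed leaves 2022-10-12 through 2022-10-12.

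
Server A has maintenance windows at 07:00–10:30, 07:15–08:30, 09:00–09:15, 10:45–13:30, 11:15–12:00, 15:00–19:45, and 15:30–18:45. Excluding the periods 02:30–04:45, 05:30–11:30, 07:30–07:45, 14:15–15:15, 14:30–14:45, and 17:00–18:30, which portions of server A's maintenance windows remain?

11:30-13:30, 15:15-17:00, 18:30-19:45

Merge the first list: 07:00-10:30, 10:45-13:30, 15:00-19:45.
Merge the second list: 02:30-04:45, 05:30-11:30, 14:15-15:15, 17:00-18:30.
07:00-10:30 lies entirely inside B → drops out.
10:45-13:30 with B removed leaves 11:30-13:30.
15:00-19:45 with B removed leaves 15:15-17:00, 18:30-19:45.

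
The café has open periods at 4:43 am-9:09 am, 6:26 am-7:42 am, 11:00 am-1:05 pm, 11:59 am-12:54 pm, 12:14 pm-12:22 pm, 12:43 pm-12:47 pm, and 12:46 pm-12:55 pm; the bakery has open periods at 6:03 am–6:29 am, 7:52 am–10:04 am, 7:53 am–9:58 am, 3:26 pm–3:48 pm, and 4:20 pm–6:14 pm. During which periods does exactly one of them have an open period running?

First set merges to 4:43 am–9:09 am, 11:00 am–1:05 pm.
Second set merges to 6:03 am–6:29 am, 7:52 am–10:04 am, 3:26 pm–3:48 pm, 4:20 pm–6:14 pm.
Only in the first: 4:43 am–6:03 am, 6:29 am–7:52 am, 11:00 am–1:05 pm.
Only in the second: 9:09 am–10:04 am, 3:26 pm–3:48 pm, 4:20 pm–6:14 pm.
Together these are the periods covered by exactly one.

4:43 am–6:03 am, 6:29 am–7:52 am, 9:09 am–10:04 am, 11:00 am–1:05 pm, 3:26 pm–3:48 pm, 4:20 pm–6:14 pm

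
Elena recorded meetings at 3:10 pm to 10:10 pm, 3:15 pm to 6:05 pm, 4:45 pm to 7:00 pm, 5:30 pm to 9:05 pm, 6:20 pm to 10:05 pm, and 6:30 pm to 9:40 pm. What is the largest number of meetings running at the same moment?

At 6:30 pm, 5 of the intervals are simultaneously active.
No point has more.

5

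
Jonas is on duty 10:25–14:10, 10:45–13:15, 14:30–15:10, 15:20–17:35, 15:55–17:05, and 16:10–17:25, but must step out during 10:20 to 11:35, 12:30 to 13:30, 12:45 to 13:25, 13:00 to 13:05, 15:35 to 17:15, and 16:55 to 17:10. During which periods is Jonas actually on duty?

Merge the first list: 10:25-14:10, 14:30-15:10, 15:20-17:35.
Merge the second list: 10:20-11:35, 12:30-13:30, 15:35-17:15.
10:25-14:10 with B removed leaves 11:35-12:30, 13:30-14:10.
14:30-15:10 is untouched.
15:20-17:35 with B removed leaves 15:20-15:35, 17:15-17:35.

11:35-12:30, 13:30-14:10, 14:30-15:10, 15:20-15:35, 17:15-17:35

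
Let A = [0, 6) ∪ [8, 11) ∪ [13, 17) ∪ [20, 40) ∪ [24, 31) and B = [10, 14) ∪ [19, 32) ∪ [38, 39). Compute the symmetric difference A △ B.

[0, 6) ∪ [8, 10) ∪ [11, 13) ∪ [14, 17) ∪ [19, 20) ∪ [32, 38) ∪ [39, 40)

Merge the first list: [0, 6), [8, 11), [13, 17), [20, 40).
A but not B: [0, 6), [8, 10), [14, 17), [32, 38), [39, 40).
B but not A: [11, 13), [19, 20).
Combining gives A △ B.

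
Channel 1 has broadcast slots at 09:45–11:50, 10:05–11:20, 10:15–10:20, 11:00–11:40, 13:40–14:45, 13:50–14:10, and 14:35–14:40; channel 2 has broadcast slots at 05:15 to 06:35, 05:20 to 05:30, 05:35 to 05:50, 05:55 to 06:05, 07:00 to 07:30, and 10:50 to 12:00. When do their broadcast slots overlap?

Merge the first list: 09:45-11:50, 13:40-14:45.
Merge the second list: 05:15-06:35, 07:00-07:30, 10:50-12:00.
09:45-11:50 overlaps B on 10:50-11:50.
13:40-14:45 falls entirely outside B.

10:50-11:50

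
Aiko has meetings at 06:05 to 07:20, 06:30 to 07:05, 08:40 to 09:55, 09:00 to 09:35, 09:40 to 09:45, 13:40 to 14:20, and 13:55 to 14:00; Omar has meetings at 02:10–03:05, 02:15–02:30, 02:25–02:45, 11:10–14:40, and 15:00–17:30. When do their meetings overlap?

13:40–14:20

First set merges to 06:05–07:20, 08:40–09:55, 13:40–14:20.
Second set merges to 02:10–03:05, 11:10–14:40, 15:00–17:30.
06:05–07:20: no overlap with the second set.
08:40–09:55: no overlap with the second set.
13:40–14:20 meets the second set on 13:40–14:20.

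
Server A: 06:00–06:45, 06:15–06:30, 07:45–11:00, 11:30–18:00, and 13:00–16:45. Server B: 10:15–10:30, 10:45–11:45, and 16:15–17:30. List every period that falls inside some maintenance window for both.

10:15–10:30, 10:45–11:00, 11:30–11:45, 16:15–17:30

A, merged: 06:00–06:45, 07:45–11:00, 11:30–18:00.
06:00–06:45: no overlap with the second set.
07:45–11:00 meets the second set on 10:15–10:30, 10:45–11:00.
11:30–18:00 meets the second set on 11:30–11:45, 16:15–17:30.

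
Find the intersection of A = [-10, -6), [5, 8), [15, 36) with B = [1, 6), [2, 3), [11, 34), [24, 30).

[5, 6) ∪ [15, 34)

B, merged: [1, 6), [11, 34).
[-10, -6) meets no B interval.
[5, 8) ∩ B → [5, 6).
[15, 36) ∩ B → [15, 34).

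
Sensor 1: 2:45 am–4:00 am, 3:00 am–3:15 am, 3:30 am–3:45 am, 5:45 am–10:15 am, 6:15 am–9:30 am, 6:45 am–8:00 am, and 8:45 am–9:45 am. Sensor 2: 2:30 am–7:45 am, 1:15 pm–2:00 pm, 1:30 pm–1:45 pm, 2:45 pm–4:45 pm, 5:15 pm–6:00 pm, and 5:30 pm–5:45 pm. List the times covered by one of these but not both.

2:30 am-2:45 am, 4:00 am-5:45 am, 7:45 am-10:15 am, 1:15 pm-2:00 pm, 2:45 pm-4:45 pm, 5:15 pm-6:00 pm

A, merged: 2:45 am-4:00 am, 5:45 am-10:15 am.
B, merged: 2:30 am-7:45 am, 1:15 pm-2:00 pm, 2:45 pm-4:45 pm, 5:15 pm-6:00 pm.
A \ B = 7:45 am-10:15 am.
B \ A = 2:30 am-2:45 am, 4:00 am-5:45 am, 1:15 pm-2:00 pm, 2:45 pm-4:45 pm, 5:15 pm-6:00 pm.
Union of the two gives the symmetric difference.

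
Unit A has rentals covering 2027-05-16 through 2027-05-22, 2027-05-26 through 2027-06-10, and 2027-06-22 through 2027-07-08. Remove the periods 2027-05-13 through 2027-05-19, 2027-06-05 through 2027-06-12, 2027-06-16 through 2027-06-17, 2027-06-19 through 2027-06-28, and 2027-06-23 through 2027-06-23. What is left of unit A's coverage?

B, merged: 2027-05-13 through 2027-05-19, 2027-06-05 through 2027-06-12, 2027-06-16 through 2027-06-17, 2027-06-19 through 2027-06-28.
2027-05-16 through 2027-05-22 minus B → 2027-05-20 through 2027-05-22.
2027-05-26 through 2027-06-10 minus B → 2027-05-26 through 2027-06-04.
2027-06-22 through 2027-07-08 minus B → 2027-06-29 through 2027-07-08.

2027-05-20 through 2027-05-22, 2027-05-26 through 2027-06-04, 2027-06-29 through 2027-07-08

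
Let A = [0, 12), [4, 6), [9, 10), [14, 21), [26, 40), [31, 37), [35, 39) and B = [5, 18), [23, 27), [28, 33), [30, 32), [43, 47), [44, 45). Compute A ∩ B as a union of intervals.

First set merges to [0, 12), [14, 21), [26, 40).
Second set merges to [5, 18), [23, 27), [28, 33), [43, 47).
[0, 12) ∩ B → [5, 12).
[14, 21) ∩ B → [14, 18).
[26, 40) ∩ B → [26, 27), [28, 33).

[5, 12) ∪ [14, 18) ∪ [26, 27) ∪ [28, 33)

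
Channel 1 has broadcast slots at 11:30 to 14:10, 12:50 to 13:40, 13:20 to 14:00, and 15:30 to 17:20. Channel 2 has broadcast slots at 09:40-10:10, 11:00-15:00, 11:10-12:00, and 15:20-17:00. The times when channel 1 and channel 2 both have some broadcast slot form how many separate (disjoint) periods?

Merge the first list: 11:30-14:10, 15:30-17:20.
Merge the second list: 09:40-10:10, 11:00-15:00, 15:20-17:00.
A ∩ B = 11:30-14:10, 15:30-17:00.
That is 2 disjoint pieces.

2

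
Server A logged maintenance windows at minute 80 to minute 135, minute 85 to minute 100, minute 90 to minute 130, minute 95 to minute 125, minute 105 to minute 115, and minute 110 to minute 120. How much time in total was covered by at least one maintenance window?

Merged: minute 80 to minute 135.
Length: 55 minutes.

55 minutes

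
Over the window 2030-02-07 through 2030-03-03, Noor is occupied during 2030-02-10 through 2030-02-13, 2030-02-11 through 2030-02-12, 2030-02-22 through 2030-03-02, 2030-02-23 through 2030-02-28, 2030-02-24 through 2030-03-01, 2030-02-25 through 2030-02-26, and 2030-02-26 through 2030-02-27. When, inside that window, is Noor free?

2030-02-07 through 2030-02-09, 2030-02-14 through 2030-02-21, 2030-03-03 through 2030-03-03

The merged coverage is 2030-02-10 through 2030-02-13, 2030-02-22 through 2030-03-02.
Uncovered inside 2030-02-07 through 2030-03-03: 2030-02-07 through 2030-02-09, 2030-02-14 through 2030-02-21, 2030-03-03 through 2030-03-03.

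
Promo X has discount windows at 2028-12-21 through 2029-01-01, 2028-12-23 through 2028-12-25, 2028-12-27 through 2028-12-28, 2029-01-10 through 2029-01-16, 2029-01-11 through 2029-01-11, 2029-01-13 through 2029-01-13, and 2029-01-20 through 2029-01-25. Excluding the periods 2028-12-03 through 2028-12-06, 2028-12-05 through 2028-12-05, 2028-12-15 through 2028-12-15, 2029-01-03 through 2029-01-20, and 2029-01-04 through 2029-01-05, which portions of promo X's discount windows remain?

First set merges to 2028-12-21 through 2029-01-01, 2029-01-10 through 2029-01-16, 2029-01-20 through 2029-01-25.
Second set merges to 2028-12-03 through 2028-12-06, 2028-12-15 through 2028-12-15, 2029-01-03 through 2029-01-20.
2028-12-21 through 2029-01-01: no B overlap → unchanged.
2029-01-10 through 2029-01-16: fully covered by B → removed.
2029-01-20 through 2029-01-25 minus B → 2029-01-21 through 2029-01-25.

2028-12-21 through 2029-01-01, 2029-01-21 through 2029-01-25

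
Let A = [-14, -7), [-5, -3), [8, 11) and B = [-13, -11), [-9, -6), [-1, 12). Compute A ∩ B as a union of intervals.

[-14, -7) ∩ B → [-13, -11), [-9, -7).
[-5, -3) meets no B interval.
[8, 11) ∩ B → [8, 11).

[-13, -11) ∪ [-9, -7) ∪ [8, 11)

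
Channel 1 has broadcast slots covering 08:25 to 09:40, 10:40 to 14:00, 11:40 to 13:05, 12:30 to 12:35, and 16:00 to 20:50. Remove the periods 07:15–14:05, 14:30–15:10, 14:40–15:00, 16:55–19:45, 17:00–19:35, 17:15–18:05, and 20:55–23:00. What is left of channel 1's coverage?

16:00-16:55, 19:45-20:50

A, merged: 08:25-09:40, 10:40-14:00, 16:00-20:50.
B, merged: 07:15-14:05, 14:30-15:10, 16:55-19:45, 20:55-23:00.
08:25-09:40 lies entirely inside B → drops out.
10:40-14:00 lies entirely inside B → drops out.
16:00-20:50 with B removed leaves 16:00-16:55, 19:45-20:50.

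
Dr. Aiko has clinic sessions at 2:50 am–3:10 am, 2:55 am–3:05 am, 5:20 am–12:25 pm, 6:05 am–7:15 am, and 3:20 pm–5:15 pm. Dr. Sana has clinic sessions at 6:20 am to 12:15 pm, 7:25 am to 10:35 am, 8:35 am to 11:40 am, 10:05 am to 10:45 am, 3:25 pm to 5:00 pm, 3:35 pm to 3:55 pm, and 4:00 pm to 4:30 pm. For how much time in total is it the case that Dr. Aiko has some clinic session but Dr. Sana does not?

1 h 50 min

A, merged: 2:50 am-3:10 am, 5:20 am-12:25 pm, 3:20 pm-5:15 pm.
B, merged: 6:20 am-12:15 pm, 3:25 pm-5:00 pm.
A \ B = 2:50 am-3:10 am, 5:20 am-6:20 am, 12:15 pm-12:25 pm, 3:20 pm-3:25 pm, 5:00 pm-5:15 pm.
Total: 20 min + 1 h + 10 min + 5 min + 15 min = 1 h 50 min.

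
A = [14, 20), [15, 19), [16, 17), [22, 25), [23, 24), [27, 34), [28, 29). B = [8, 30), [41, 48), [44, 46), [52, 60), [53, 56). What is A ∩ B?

[14, 20) ∪ [22, 25) ∪ [27, 30)

First set merges to [14, 20), [22, 25), [27, 34).
Second set merges to [8, 30), [41, 48), [52, 60).
[14, 20) ∩ B → [14, 20).
[22, 25) ∩ B → [22, 25).
[27, 34) ∩ B → [27, 30).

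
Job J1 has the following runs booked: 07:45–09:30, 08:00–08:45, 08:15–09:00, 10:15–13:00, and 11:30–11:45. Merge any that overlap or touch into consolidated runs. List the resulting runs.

07:45-09:30, 10:15-13:00

08:00-08:45 overlaps/touches 07:45-09:30 → extend to 07:45-09:30.
08:15-09:00 overlaps/touches 07:45-09:30 → extend to 07:45-09:30.
10:15-13:00 is disjoint → start new block.
11:30-11:45 overlaps/touches 10:15-13:00 → extend to 10:15-13:00.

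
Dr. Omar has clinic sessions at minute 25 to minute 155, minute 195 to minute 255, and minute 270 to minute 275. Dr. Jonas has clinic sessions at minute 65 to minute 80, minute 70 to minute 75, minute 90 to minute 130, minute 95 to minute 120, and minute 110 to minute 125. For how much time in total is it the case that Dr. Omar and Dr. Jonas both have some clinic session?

Second set merges to minute 65 to minute 80, minute 90 to minute 130.
A ∩ B = minute 65 to minute 80, minute 90 to minute 130.
Total: 15 minutes + 40 minutes = 55 minutes.

55 minutes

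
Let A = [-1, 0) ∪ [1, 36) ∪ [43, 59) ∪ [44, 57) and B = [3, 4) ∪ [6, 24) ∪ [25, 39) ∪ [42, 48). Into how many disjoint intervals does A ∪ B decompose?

Merge the first list: [-1, 0), [1, 36), [43, 59).
A ∪ B = [-1, 0), [1, 39), [42, 59).
That is 3 disjoint pieces.

3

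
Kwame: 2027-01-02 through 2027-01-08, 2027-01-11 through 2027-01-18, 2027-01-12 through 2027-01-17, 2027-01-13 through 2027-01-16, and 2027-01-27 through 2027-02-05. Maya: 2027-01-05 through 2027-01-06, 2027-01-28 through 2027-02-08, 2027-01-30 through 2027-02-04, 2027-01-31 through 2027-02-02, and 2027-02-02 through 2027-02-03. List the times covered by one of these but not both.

2027-01-02 through 2027-01-04, 2027-01-07 through 2027-01-08, 2027-01-11 through 2027-01-18, 2027-01-27 through 2027-01-27, 2027-02-06 through 2027-02-08

Merge the first list: 2027-01-02 through 2027-01-08, 2027-01-11 through 2027-01-18, 2027-01-27 through 2027-02-05.
Merge the second list: 2027-01-05 through 2027-01-06, 2027-01-28 through 2027-02-08.
A but not B: 2027-01-02 through 2027-01-04, 2027-01-07 through 2027-01-08, 2027-01-11 through 2027-01-18, 2027-01-27 through 2027-01-27.
B but not A: 2027-02-06 through 2027-02-08.
Combining gives A △ B.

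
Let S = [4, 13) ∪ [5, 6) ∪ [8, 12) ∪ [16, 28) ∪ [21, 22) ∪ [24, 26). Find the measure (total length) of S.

21

Merged: [4, 13), [16, 28).
Lengths: 9 + 12 = 21.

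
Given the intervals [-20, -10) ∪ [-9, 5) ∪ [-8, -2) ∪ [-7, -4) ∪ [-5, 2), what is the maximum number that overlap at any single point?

Sweep endpoints in order; track running count of active intervals.
Peak of 4 reached at -5.

4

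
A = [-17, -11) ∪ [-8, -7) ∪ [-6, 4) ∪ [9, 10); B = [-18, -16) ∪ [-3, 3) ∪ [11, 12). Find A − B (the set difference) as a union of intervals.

[-17, -11) minus B → [-16, -11).
[-8, -7): no B overlap → unchanged.
[-6, 4) minus B → [-6, -3), [3, 4).
[9, 10): no B overlap → unchanged.

[-16, -11) ∪ [-8, -7) ∪ [-6, -3) ∪ [3, 4) ∪ [9, 10)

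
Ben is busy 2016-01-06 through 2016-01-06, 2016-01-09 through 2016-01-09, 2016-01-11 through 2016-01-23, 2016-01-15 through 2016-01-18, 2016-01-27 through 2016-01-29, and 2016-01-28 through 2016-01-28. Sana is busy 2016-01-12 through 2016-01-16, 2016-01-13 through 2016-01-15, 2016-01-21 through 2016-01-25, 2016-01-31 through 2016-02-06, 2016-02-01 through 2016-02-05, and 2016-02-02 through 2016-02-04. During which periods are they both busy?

2016-01-12 through 2016-01-16, 2016-01-21 through 2016-01-23

A, merged: 2016-01-06 through 2016-01-06, 2016-01-09 through 2016-01-09, 2016-01-11 through 2016-01-23, 2016-01-27 through 2016-01-29.
B, merged: 2016-01-12 through 2016-01-16, 2016-01-21 through 2016-01-25, 2016-01-31 through 2016-02-06.
2016-01-06 through 2016-01-06 meets no B interval.
2016-01-09 through 2016-01-09 meets no B interval.
2016-01-11 through 2016-01-23 ∩ B → 2016-01-12 through 2016-01-16, 2016-01-21 through 2016-01-23.
2016-01-27 through 2016-01-29 meets no B interval.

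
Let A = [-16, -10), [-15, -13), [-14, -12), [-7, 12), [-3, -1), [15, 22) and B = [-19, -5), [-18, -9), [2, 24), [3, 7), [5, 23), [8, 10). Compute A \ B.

[-5, 2)

Merge the first list: [-16, -10), [-7, 12), [15, 22).
Merge the second list: [-19, -5), [2, 24).
[-16, -10): fully covered by B → removed.
[-7, 12) minus B → [-5, 2).
[15, 22): fully covered by B → removed.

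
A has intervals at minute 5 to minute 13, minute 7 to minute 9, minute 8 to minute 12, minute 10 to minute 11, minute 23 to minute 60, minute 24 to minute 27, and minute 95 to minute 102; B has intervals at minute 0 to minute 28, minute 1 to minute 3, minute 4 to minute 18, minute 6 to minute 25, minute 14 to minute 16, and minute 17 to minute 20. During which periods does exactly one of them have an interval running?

A, merged: minute 5 to minute 13, minute 23 to minute 60, minute 95 to minute 102.
B, merged: minute 0 to minute 28.
Only in the first: minute 28 to minute 60, minute 95 to minute 102.
Only in the second: minute 0 to minute 5, minute 13 to minute 23.
Together these are the periods covered by exactly one.

minute 0 to minute 5, minute 13 to minute 23, minute 28 to minute 60, minute 95 to minute 102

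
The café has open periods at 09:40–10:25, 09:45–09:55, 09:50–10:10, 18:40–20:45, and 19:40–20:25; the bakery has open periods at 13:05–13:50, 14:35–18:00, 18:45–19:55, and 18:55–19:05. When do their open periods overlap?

Merge the first list: 09:40–10:25, 18:40–20:45.
Merge the second list: 13:05–13:50, 14:35–18:00, 18:45–19:55.
09:40–10:25 meets no B interval.
18:40–20:45 ∩ B → 18:45–19:55.

18:45–19:55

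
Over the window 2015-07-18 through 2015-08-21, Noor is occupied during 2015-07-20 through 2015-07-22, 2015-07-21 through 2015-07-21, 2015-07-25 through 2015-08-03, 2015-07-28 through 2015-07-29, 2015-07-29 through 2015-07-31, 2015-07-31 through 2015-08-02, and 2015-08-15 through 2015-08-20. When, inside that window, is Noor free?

Covered (merged): 2015-07-20 through 2015-07-22, 2015-07-25 through 2015-08-03, 2015-08-15 through 2015-08-20.
Complement within 2015-07-18 through 2015-08-21: 2015-07-18 through 2015-07-19, 2015-07-23 through 2015-07-24, 2015-08-04 through 2015-08-14, 2015-08-21 through 2015-08-21.

2015-07-18 through 2015-07-19, 2015-07-23 through 2015-07-24, 2015-08-04 through 2015-08-14, 2015-08-21 through 2015-08-21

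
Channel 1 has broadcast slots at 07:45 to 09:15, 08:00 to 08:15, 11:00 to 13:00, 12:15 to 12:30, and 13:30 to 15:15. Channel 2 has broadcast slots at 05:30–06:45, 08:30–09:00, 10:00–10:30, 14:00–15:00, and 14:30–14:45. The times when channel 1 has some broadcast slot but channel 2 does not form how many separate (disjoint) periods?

5

A, merged: 07:45–09:15, 11:00–13:00, 13:30–15:15.
B, merged: 05:30–06:45, 08:30–09:00, 10:00–10:30, 14:00–15:00.
A \ B = 07:45–08:30, 09:00–09:15, 11:00–13:00, 13:30–14:00, 15:00–15:15.
That is 5 disjoint pieces.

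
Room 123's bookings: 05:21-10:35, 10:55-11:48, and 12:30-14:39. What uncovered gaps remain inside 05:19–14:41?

05:19-05:21, 10:35-10:55, 11:48-12:30, 14:39-14:41

The merged coverage is 05:21-10:35, 10:55-11:48, 12:30-14:39.
Complement within 05:19-14:41: 05:19-05:21, 10:35-10:55, 11:48-12:30, 14:39-14:41.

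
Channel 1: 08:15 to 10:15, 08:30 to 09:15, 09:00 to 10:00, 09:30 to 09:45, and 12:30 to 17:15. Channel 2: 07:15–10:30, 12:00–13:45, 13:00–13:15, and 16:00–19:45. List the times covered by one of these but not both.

A, merged: 08:15–10:15, 12:30–17:15.
B, merged: 07:15–10:30, 12:00–13:45, 16:00–19:45.
Only in the first: 13:45–16:00.
Only in the second: 07:15–08:15, 10:15–10:30, 12:00–12:30, 17:15–19:45.
Together these are the periods covered by exactly one.

07:15–08:15, 10:15–10:30, 12:00–12:30, 13:45–16:00, 17:15–19:45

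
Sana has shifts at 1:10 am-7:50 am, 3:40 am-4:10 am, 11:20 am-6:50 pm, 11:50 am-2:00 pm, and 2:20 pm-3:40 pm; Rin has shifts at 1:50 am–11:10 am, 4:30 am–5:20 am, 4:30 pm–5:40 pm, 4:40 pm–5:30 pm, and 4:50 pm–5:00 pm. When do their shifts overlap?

1:50 am–7:50 am, 4:30 pm–5:40 pm

A, merged: 1:10 am–7:50 am, 11:20 am–6:50 pm.
B, merged: 1:50 am–11:10 am, 4:30 pm–5:40 pm.
1:10 am–7:50 am meets the second set on 1:50 am–7:50 am.
11:20 am–6:50 pm meets the second set on 4:30 pm–5:40 pm.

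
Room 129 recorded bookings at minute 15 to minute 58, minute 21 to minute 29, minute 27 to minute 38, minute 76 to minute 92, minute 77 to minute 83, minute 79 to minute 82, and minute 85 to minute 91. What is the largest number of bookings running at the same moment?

At minute 27, 3 of the intervals are simultaneously active.
No point has more.

3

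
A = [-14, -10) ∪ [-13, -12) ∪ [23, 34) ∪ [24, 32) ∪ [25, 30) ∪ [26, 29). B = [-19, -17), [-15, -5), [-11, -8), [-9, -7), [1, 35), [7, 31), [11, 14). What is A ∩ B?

First set merges to [-14, -10), [23, 34).
Second set merges to [-19, -17), [-15, -5), [1, 35).
[-14, -10) meets the second set on [-14, -10).
[23, 34) meets the second set on [23, 34).

[-14, -10) ∪ [23, 34)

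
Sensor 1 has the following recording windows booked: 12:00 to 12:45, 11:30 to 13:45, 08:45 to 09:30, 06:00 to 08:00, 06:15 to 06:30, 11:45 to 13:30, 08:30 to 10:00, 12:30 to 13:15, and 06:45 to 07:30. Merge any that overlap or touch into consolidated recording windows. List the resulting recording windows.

Sort by start: 06:00–08:00, 06:15–06:30, 06:45–07:30, 08:30–10:00, 08:45–09:30, 11:30–13:45, 11:45–13:30, 12:00–12:45, 12:30–13:15.
06:15–06:30 overlaps/touches 06:00–08:00 → extend to 06:00–08:00.
06:45–07:30 overlaps/touches 06:00–08:00 → extend to 06:00–08:00.
08:30–10:00 is disjoint → start new block.
08:45–09:30 overlaps/touches 08:30–10:00 → extend to 08:30–10:00.
11:30–13:45 is disjoint → start new block.
11:45–13:30 overlaps/touches 11:30–13:45 → extend to 11:30–13:45.
12:00–12:45 overlaps/touches 11:30–13:45 → extend to 11:30–13:45.
12:30–13:15 overlaps/touches 11:30–13:45 → extend to 11:30–13:45.

06:00–08:00, 08:30–10:00, 11:30–13:45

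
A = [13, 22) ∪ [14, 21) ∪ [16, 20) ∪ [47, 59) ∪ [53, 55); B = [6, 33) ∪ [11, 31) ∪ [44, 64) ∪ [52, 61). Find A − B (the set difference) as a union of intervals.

Merge the first list: [13, 22), [47, 59).
Merge the second list: [6, 33), [44, 64).
[13, 22) lies entirely inside B → drops out.
[47, 59) lies entirely inside B → drops out.

none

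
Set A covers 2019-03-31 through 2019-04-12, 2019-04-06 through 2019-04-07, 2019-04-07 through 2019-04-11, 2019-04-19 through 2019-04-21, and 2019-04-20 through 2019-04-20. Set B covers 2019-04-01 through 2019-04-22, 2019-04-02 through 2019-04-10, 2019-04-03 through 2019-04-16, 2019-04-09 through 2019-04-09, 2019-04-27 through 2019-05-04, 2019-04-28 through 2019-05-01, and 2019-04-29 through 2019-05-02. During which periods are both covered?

First set merges to 2019-03-31 through 2019-04-12, 2019-04-19 through 2019-04-21.
Second set merges to 2019-04-01 through 2019-04-22, 2019-04-27 through 2019-05-04.
2019-03-31 through 2019-04-12 overlaps B on 2019-04-01 through 2019-04-12.
2019-04-19 through 2019-04-21 overlaps B on 2019-04-19 through 2019-04-21.

2019-04-01 through 2019-04-12, 2019-04-19 through 2019-04-21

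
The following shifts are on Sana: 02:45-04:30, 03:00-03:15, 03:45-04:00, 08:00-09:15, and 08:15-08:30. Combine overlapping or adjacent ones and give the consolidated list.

02:45–04:30, 08:00–09:15

03:00–03:15 overlaps/touches 02:45–04:30 → extend to 02:45–04:30.
03:45–04:00 overlaps/touches 02:45–04:30 → extend to 02:45–04:30.
08:00–09:15 is disjoint → start new block.
08:15–08:30 overlaps/touches 08:00–09:15 → extend to 08:00–09:15.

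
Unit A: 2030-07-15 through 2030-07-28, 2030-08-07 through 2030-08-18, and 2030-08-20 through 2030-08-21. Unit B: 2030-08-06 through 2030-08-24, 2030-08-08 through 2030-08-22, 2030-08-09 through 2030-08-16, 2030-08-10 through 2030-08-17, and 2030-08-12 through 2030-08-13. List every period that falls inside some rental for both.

2030-08-07 through 2030-08-18, 2030-08-20 through 2030-08-21

Second set merges to 2030-08-06 through 2030-08-24.
2030-07-15 through 2030-07-28: no overlap with the second set.
2030-08-07 through 2030-08-18 meets the second set on 2030-08-07 through 2030-08-18.
2030-08-20 through 2030-08-21 meets the second set on 2030-08-20 through 2030-08-21.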